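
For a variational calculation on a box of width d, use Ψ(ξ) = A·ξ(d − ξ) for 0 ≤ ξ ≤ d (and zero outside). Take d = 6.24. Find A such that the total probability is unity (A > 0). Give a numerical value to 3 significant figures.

The normalization condition is ∫|Ψ|² dξ = 1 from 0 to d.
Expanding the polynomial and integrating term by term, the integral (without the A² prefactor) comes out to d^5/30.
Setting this equal to 1 gives A² = 1/(d^5/30).
Plugging in d = 6.24 yields A = 0.05631.

A ≈ 0.0563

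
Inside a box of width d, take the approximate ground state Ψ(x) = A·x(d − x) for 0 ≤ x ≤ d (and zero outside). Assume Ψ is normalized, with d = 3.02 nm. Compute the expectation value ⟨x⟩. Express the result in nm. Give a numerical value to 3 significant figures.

⟨x⟩ ≈ 1.51 nm

The expectation value is the |Ψ|²-weighted average of x: ∫ x|Ψ|² dx.
Expanding the polynomial and integrating term by term, since the A² factors cancel between numerator and denominator, ⟨x⟩ = d/2.
With d = 3.02, ⟨x⟩ = 1.510.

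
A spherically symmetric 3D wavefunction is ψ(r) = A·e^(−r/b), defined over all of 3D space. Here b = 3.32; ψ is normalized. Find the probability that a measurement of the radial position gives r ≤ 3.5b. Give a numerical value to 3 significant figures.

Integrate the radial probability density 4πr²|ψ|² over r ≤ 3.5b.
A² is fixed by ∫₀^∞ 4πr²|ψ|² dr = 1, i.e. A² = (π·b^3)^(−1).
Substituting u = r/b, A², 4π and the length scale all cancel in the ratio: P = ∫_{0}^{3.5} u^2·e^(-2·u) du / ∫_{0}^{∞} u^2·e^(-2·u) du.
An antiderivative of u^2·e^(-2·u) is -(2·u^2 + 2·u + 1)·e^(-2·u)/4; evaluating from 0 to 3.5 gives 1/4 - 65·e^(-7)/8, while the full integral is 1/4.
Taking the ratio yields P = 0.9704.

P ≈ 0.970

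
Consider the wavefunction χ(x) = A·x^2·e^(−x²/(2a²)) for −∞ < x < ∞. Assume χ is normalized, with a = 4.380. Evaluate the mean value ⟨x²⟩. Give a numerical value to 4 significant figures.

By definition ⟨x²⟩ = ∫ x^2 |χ(x)|² dx.
With ∫_{−∞}^{∞} x^(2m) e^(−αx²) dx = (2m−1)!!·√π / (2^m α^(m+1/2)), the ratio of the moment integral to the normalization integral gives ⟨x²⟩ = 5·a^2/2.
Putting a = 4.380 gives 47.961.

⟨x^2⟩ ≈ 47.96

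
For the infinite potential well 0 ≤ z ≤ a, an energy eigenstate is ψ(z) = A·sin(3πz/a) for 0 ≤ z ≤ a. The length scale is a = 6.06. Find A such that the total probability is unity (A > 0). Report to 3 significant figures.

A ≈ 0.574

Require ∫ |ψ|² dz = 1 over the whole domain.
Carrying out the integral gives A² · a/2.
Hence A² = 1/[a/2].
With a = 6.06: A² = 0.3300 and A = 0.5745.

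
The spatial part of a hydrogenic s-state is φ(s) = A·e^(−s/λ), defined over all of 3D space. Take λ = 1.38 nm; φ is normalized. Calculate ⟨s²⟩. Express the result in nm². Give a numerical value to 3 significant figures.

⟨s^2⟩ ≈ 5.71 nm^2

By definition ⟨s²⟩ = ∫ s^2 |φ(s)|² 4πs² ds.
With ∫₀^∞ s^4 e^(−αs) ds = 4!/α^5, the ratio of the moment integral to the normalization integral gives ⟨s²⟩ = 3·λ^2.
Putting λ = 1.38 gives 5.713.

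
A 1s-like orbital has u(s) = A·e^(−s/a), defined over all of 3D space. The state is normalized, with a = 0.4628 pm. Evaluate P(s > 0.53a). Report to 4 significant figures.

P ≈ 0.9083

P = ∫ |u|² 4πs² ds over s > 0.53a.
Normalization gives A² = 1/(π·a^3).
Substituting t = s/a, A², 4π and the length scale all cancel in the ratio: P = ∫_{0.53}^{∞} t^2·e^(-2·t) dt / ∫_{0}^{∞} t^2·e^(-2·t) dt.
With ∫ t^2·e^(-2·t) dt = -(2·t^2 + 2·t + 1)·e^(-2·t)/4 + C, the region integral is ≈ 0.227084 and the full one is 1/4.
The region integral divided by the full integral gives P = 0.90834.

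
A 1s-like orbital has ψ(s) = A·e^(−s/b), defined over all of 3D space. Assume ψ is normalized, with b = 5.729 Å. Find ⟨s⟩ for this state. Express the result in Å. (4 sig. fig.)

⟨s⟩ ≈ 8.594 Å

⟨s⟩ = ∫ s |ψ|² 4πs² ds over the full domain.
Evaluating both integrals, ⟨s⟩ = 3·b/2.
With b = 5.729, ⟨s⟩ = 8.5935.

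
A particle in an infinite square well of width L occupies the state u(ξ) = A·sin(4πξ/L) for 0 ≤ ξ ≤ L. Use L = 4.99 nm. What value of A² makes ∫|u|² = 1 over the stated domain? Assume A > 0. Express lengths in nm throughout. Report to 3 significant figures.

A^2 ≈ 0.401 nm^(-1)

Require ∫ |u|² dξ = 1 over the whole domain.
∫|u|² dξ = A²·(L/2).
So A² = (L/2)^(−1).
With L = 4.99: A² = 0.4008 and A = 0.6331.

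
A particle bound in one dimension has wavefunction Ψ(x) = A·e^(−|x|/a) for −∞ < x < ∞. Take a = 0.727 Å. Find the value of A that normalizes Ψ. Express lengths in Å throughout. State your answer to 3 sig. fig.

A ≈ 1.17 Å^(-1/2)

Require ∫ |Ψ|² dx = 1 over the whole domain.
Using ∫₀^∞ xⁿ e^(−αx) dx = n!/αⁿ⁺¹, the integral (without the A² prefactor) comes out to a.
Hence A² = 1/[a].
Plugging in a = 0.727 yields A = 1.173.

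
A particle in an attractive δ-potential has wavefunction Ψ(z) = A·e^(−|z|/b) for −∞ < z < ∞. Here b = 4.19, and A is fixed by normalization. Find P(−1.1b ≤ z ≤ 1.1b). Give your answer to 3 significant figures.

P = ∫_{−1.1b}^{1.1b} |Ψ(z)|² dz.
With A² fixed by ∫|Ψ|² = 1, i.e. A² = (b)^(−1), substitute and integrate.
Both integrals are even about z = 0, so only the z ≥ 0 halves are needed (the factors of 2 cancel). Let u = z/b; then A² and the length scale cancel, so P = ∫_{0}^{1.1} e^(-2·u) du ÷ ∫_{0}^{∞} e^(-2·u) du.
With ∫ e^(-2·u) du = -e^(-2·u)/2 + C, the region integral is 1/2 - e^(-11/5)/2 and the full one is 1/2.
Evaluating gives P = 0.8892.

P ≈ 0.889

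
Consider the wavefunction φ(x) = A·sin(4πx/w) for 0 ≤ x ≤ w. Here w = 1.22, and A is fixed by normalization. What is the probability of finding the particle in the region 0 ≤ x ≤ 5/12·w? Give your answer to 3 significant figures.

The probability is P = ∫ |φ|² dx over [0, 5/12·w].
Since A² = 1/(w/2), this is the region integral divided by the full normalization integral.
Let u = x/w; then A² and the length scale cancel, so P = ∫_{0}^{5/12} sin(4·π·u)^2 du ÷ ∫_{0}^{1} sin(4·π·u)^2 du.
Using ∫ sin(4·π·u)^2 du = u/2 - sin(4·π·u)·cos(4·π·u)/(8·π), the numerator is √(3)/(32·π) + 5/24 and the denominator is 1/2.
This works out to P = √(3)/(16·π) + 5/12.

P ≈ 0.451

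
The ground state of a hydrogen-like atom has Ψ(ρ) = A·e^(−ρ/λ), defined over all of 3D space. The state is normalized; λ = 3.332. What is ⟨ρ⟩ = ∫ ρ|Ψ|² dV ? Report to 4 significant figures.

⟨ρ⟩ ≈ 4.998

The expectation value is the |Ψ|²-weighted average of ρ: ∫ ρ|Ψ|² 4πρ² dρ.
Evaluating both integrals, ⟨ρ⟩ = 3·λ/2.
Putting λ = 3.332 gives 4.9980.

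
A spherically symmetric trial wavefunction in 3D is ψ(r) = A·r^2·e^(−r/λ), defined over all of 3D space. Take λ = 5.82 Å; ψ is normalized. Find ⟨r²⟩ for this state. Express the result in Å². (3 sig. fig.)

⟨r^2⟩ ≈ 474 Å^2

The expectation value is the |ψ|²-weighted average of r^2: ∫ r^2|ψ|² 4πr² dr.
Evaluating both integrals, ⟨r²⟩ = 14·λ^2.
With λ = 5.82, ⟨r^2⟩ = 474.2.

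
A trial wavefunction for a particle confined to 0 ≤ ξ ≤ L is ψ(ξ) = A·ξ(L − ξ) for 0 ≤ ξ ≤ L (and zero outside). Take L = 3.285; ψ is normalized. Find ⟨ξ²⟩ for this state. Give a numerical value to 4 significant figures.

The expectation value is the |ψ|²-weighted average of ξ^2: ∫ ξ^2|ψ|² dξ.
Expanding the polynomial and integrating term by term, the ratio of the moment integral to the normalization integral gives ⟨ξ²⟩ = 2·L^2/7.
Putting L = 3.285 gives 3.0832.

⟨ξ^2⟩ ≈ 3.083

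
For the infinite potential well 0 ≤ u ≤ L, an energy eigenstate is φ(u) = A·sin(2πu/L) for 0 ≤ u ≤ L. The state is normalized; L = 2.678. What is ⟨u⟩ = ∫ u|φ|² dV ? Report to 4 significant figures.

⟨u⟩ = ∫ u |φ|² du over the full domain.
Using sin²θ = (1 − cos 2θ)/2, the ratio of the moment integral to the normalization integral gives ⟨u⟩ = L/2.
Putting L = 2.678 gives 1.3390.

⟨u⟩ ≈ 1.339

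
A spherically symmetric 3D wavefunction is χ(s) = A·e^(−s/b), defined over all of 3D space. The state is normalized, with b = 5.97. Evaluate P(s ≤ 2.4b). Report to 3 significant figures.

P = ∫ |χ|² 4πs² ds over s ≤ 2.4b.
A² is fixed by ∫₀^∞ 4πs²|χ|² ds = 1, i.e. A² = (π·b^3)^(−1).
Substituting u = s/b, A², 4π and the length scale all cancel in the ratio: P = ∫_{0}^{2.4} u^2·e^(-2·u) du / ∫_{0}^{∞} u^2·e^(-2·u) du.
With ∫ u^2·e^(-2·u) du = -(2·u^2 + 2·u + 1)·e^(-2·u)/4 + C, the region integral is 1/4 - 433·e^(-24/5)/100 and the full one is 1/4.
Taking the ratio yields P = 0.8575.

P ≈ 0.857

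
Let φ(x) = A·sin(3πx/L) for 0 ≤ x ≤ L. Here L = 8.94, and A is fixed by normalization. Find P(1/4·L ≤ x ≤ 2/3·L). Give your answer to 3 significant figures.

The probability is P = ∫ |φ|² dx over [1/4·L, 2/3·L].
Since A² = 1/(L/2), this is the region integral divided by the full normalization integral.
Let u = x/L; then A² and the length scale cancel, so P = ∫_{1/4}^{2/3} sin(3·π·u)^2 du ÷ ∫_{0}^{1} sin(3·π·u)^2 du.
An antiderivative of sin(3·π·u)^2 is u/2 - sin(6·π·u)/(12·π); evaluating from 1/4 to 2/3 gives 5/24 - 1/(12·π), while the full integral is 1/2.
This works out to P = (-2 + 5·π)/(12·π).

P ≈ 0.364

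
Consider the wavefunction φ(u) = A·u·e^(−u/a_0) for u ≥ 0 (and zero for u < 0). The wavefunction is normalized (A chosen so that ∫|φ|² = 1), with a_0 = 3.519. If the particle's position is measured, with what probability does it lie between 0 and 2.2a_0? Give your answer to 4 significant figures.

P ≈ 0.8149

P = ∫_{0}^{2.2a_0} |φ(u)|² du.
Since A² = 1/(a_0^3/4), this is the region integral divided by the full normalization integral.
Let t = u/a_0; then A² and the length scale cancel, so P = ∫_{0}^{2.2} t^2·e^(-2·t) dt ÷ ∫_{0}^{∞} t^2·e^(-2·t) dt.
An antiderivative of t^2·e^(-2·t) is -(2·t^2 + 2·t + 1)·e^(-2·t)/4; evaluating from 0 to 2.2 gives 1/4 - 377·e^(-22/5)/100, while the full integral is 1/4.
Taking the ratio, P = 0.81486.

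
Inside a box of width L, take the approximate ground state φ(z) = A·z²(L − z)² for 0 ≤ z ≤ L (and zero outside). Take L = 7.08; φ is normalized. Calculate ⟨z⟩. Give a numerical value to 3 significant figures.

⟨z⟩ ≈ 3.54

By definition ⟨z⟩ = ∫ z |φ(z)|² dz.
Evaluating both integrals, ⟨z⟩ = L/2.
Putting L = 7.08 gives 3.540.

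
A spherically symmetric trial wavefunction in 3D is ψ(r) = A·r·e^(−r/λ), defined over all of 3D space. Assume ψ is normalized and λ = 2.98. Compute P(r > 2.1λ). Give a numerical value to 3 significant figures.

P ≈ 0.590

Integrate the radial probability density 4πr²|ψ|² over r > 2.1λ.
Normalization gives A² = 1/(3·π·λ^5).
Let u = r/λ; then A², 4π and the length scale all cancel, so P = ∫_{2.1}^{∞} u^4·e^(-2·u) du ÷ ∫_{0}^{∞} u^4·e^(-2·u) du.
With ∫ u^4·e^(-2·u) du = -(u^4/2 + u^3 + 3·u^2/2 + 3·u/2 + 3/4)·e^(-2·u) + C, the region integral is ≈ 0.44237 and the full one is 3/4.
This evaluates to P = 0.5898.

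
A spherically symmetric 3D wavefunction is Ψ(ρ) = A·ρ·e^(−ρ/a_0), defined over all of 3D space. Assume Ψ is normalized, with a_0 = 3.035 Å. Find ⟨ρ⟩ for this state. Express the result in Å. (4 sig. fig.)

The expectation value is the |Ψ|²-weighted average of ρ: ∫ ρ|Ψ|² 4πρ² dρ.
With ∫₀^∞ ρ^5 e^(−αρ) dρ = 5!/α^6, since the A² factors cancel between numerator and denominator, ⟨ρ⟩ = 5·a_0/2.
Putting a_0 = 3.035 gives 7.5875.

⟨ρ⟩ ≈ 7.588 Å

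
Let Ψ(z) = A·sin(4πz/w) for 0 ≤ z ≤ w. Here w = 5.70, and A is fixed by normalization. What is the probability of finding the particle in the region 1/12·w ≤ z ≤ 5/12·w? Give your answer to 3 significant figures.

The probability is P = ∫ |Ψ|² dz over [1/12·w, 5/12·w].
The normalization integral ∫|Ψ|²dz over the whole domain equals w/2·A², and A² cancels in the ratio.
Let u = z/w; then A² and the length scale cancel, so P = ∫_{1/12}^{5/12} sin(4·π·u)^2 du ÷ ∫_{0}^{1} sin(4·π·u)^2 du.
Using ∫ sin(4·π·u)^2 du = u/2 - sin(4·π·u)·cos(4·π·u)/(8·π), the numerator is √(3)/(16·π) + 1/6 and the denominator is 1/2.
The result is P = (√(3)/8 + π/3)/π.

P ≈ 0.402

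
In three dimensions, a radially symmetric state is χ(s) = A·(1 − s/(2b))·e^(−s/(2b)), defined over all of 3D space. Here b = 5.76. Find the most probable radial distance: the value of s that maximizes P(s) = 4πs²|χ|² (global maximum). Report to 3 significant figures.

s ≈ 30.2

Differentiate P(s) = 4πs²|χ|² with respect to s and set to zero.
Solving yields s = b·(√(5) + 3).
With b = 5.76, the most probable radial distance is 30.16.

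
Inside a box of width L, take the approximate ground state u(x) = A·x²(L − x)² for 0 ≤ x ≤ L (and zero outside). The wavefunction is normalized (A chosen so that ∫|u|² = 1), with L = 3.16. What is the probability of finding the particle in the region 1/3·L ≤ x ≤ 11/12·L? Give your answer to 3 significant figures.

|u|² is the probability density, so P = ∫_{1/3·L}^{11/12·L} |u|² dx.
Since A² = 1/(L^9/630), this is the region integral divided by the full normalization integral.
Substituting t = x/L, A² and the length scale cancel in the ratio: P = ∫_{1/3}^{11/12} t^4·(1 - t)^4 dt / ∫_{0}^{1} t^4·(1 - t)^4 dt.
With ∫ t^4·(1 - t)^4 dt = t^5·(70·t^4 - 315·t^3 + 540·t^2 - 420·t + 126)/630 + C, the region integral is ≈ 0.0013568 and the full one is 1/630.
Evaluating gives P = 0.8548.

P ≈ 0.855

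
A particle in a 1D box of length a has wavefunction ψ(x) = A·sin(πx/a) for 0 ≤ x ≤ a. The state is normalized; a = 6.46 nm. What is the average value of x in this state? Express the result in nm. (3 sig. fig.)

⟨x⟩ = ∫ x |ψ|² dx over the full domain.
Using sin²θ = (1 − cos 2θ)/2, the ratio of the moment integral to the normalization integral gives ⟨x⟩ = a/2.
Putting a = 6.46 gives 3.230.

⟨x⟩ ≈ 3.23 nm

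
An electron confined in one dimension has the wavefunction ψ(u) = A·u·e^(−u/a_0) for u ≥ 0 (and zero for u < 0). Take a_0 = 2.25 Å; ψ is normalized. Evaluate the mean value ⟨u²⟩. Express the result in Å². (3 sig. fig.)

By definition ⟨u²⟩ = ∫ u^2 |ψ(u)|² du.
The ratio of the moment integral to the normalization integral gives ⟨u²⟩ = 3·a_0^2.
Putting a_0 = 2.25 gives 15.19.

⟨u^2⟩ ≈ 15.2 Å^2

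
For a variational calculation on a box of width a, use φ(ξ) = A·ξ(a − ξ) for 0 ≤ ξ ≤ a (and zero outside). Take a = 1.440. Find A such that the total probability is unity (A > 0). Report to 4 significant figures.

The normalization condition is ∫|φ|² dξ = 1 from 0 to a.
Expanding the polynomial and integrating term by term, ∫|φ|² dξ = A²·(a^5/30).
With a = 1.440: A² = 4.8452 and A = 2.2012.

A ≈ 2.201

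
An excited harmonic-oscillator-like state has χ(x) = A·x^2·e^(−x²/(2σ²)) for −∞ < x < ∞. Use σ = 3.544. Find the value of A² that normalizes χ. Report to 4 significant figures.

The normalization condition is ∫|χ|² dx = 1 from −∞ to ∞.
With χ = A·x^2·e^(−x²/(2σ²)), the integral evaluates to A²·[3·√(π)·σ^5/4].
Substituting σ = 3.544 gives A² = 0.0013455, so A = 0.036682.

A^2 ≈ 0.001346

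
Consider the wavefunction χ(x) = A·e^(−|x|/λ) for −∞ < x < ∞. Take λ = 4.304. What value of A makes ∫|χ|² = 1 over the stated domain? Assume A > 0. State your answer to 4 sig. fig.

A ≈ 0.4820

Require ∫ |χ|² dx = 1 over the whole domain.
Recall ∫₀^∞ x^m e^(−x/β) dx = m!·β^(m+1), the integral (without the A² prefactor) comes out to λ.
Setting this equal to 1 gives A² = 1/(λ).
With λ = 4.304: A² = 0.23234 and A = 0.48202.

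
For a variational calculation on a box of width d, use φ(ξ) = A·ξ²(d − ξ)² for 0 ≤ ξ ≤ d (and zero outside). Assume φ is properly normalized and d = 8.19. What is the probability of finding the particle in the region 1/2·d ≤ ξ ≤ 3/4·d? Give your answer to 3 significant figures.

P = ∫_{1/2·d}^{3/4·d} |φ(ξ)|² dξ.
With A² fixed by ∫|φ|² = 1, i.e. A² = (d^9/630)^(−1), substitute and integrate.
In terms of u = ξ/d (A² and the length scale cancel between numerator and denominator), P = [∫_{1/2}^{3/4} u^4·(1 - u)^4 du] / [∫_{0}^{1} u^4·(1 - u)^4 du].
An antiderivative of u^4·(1 - u)^4 is u^5·(70·u^4 - 315·u^3 + 540·u^2 - 420·u + 126)/630; evaluating from 1/2 to 3/4 gives ≈ 0.00071599, while the full integral is 1/630.
This works out to P = 0.4511.

P ≈ 0.451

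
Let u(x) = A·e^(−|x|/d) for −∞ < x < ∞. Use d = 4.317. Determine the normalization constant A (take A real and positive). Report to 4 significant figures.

The normalization condition is ∫|u|² dx = 1 from −∞ to ∞.
With ∫₀^∞ x^0 e^(−αx) dx = 0!/α^1, the integral (without the A² prefactor) comes out to d.
Hence A² = 1/[d].
Substituting d = 4.317 gives A² = 0.23164, so A = 0.48129.

A ≈ 0.4813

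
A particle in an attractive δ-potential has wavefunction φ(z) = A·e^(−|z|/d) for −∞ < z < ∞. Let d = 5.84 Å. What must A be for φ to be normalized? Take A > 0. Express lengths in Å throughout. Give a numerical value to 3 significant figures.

Require ∫ |φ|² dz = 1 over the whole domain.
The integral (without the A² prefactor) comes out to d.
Plugging in d = 5.84 yields A = 0.4138.

A ≈ 0.414 Å^(-1/2)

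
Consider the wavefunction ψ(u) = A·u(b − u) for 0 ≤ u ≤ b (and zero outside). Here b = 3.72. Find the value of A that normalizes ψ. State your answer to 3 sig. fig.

The normalization condition is ∫|ψ|² du = 1 from 0 to b.
The integral (without the A² prefactor) comes out to b^5/30.
Setting this equal to 1 gives A² = 1/(b^5/30).
Substituting b = 3.72 gives A² = 0.04211, so A = 0.2052.

A ≈ 0.205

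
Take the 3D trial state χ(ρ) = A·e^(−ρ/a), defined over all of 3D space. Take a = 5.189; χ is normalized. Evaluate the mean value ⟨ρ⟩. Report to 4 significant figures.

⟨ρ⟩ ≈ 7.784

⟨ρ⟩ = ∫ ρ |χ|² 4πρ² dρ over the full domain.
With ∫₀^∞ ρ^3 e^(−αρ) dρ = 3!/α^4, the ratio of the moment integral to the normalization integral gives ⟨ρ⟩ = 3·a/2.
With a = 5.189, ⟨ρ⟩ = 7.7835.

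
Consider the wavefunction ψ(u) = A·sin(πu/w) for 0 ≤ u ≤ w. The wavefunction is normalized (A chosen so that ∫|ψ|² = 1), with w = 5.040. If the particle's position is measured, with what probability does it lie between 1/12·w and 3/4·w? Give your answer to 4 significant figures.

P ≈ 0.9054

The probability is P = ∫ |ψ|² du over [1/12·w, 3/4·w].
The normalization integral ∫|ψ|²du over the whole domain equals w/2·A², and A² cancels in the ratio.
In terms of t = u/w (A² and the length scale cancel between numerator and denominator), P = [∫_{1/12}^{3/4} sin(π·t)^2 dt] / [∫_{0}^{1} sin(π·t)^2 dt].
Using ∫ sin(π·t)^2 dt = t/2 - sin(2·π·t)/(4·π), the numerator is 3/(8·π) + 1/3 and the denominator is 1/2.
The result is P = (9 + 8·π)/(12·π).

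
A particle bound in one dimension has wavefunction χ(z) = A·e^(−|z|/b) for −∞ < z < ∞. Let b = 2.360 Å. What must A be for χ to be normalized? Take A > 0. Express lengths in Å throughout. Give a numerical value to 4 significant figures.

A ≈ 0.6509 Å^(-1/2)

The normalization condition is ∫|χ|² dz = 1 from −∞ to ∞.
Using ∫₀^∞ zⁿ e^(−αz) dz = n!/αⁿ⁺¹, carrying out the integral gives A² · b.
So A² = (b)^(−1).
With b = 2.360: A² = 0.42373 and A = 0.65094.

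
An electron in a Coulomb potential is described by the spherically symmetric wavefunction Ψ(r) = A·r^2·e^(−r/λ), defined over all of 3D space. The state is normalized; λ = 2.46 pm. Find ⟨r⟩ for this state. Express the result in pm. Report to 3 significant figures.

The expectation value is the |Ψ|²-weighted average of r: ∫ r|Ψ|² 4πr² dr.
Recall ∫₀^∞ r^m e^(−r/β) dr = m!·β^(m+1), the ratio of the moment integral to the normalization integral gives ⟨r⟩ = 7·λ/2.
Putting λ = 2.46 gives 8.610.

⟨r⟩ ≈ 8.61 pm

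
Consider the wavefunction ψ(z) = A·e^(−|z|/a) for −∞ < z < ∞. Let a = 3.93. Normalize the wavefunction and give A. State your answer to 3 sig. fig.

A ≈ 0.504

The normalization condition is ∫|ψ|² dz = 1 from −∞ to ∞.
Using ∫₀^∞ zⁿ e^(−αz) dz = n!/αⁿ⁺¹, with ψ = A·e^(−|z|/a), the integral evaluates to A²·[a].
With a = 3.93: A² = 0.2545 and A = 0.5044.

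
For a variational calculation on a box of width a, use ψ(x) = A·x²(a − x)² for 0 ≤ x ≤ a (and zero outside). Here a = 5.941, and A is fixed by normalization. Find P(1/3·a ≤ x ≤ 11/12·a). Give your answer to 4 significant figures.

P ≈ 0.8548

P = ∫_{1/3·a}^{11/12·a} |ψ(x)|² dx.
Since A² = 1/(a^9/630), this is the region integral divided by the full normalization integral.
In terms of u = x/a (A² and the length scale cancel between numerator and denominator), P = [∫_{1/3}^{11/12} u^4·(1 - u)^4 du] / [∫_{0}^{1} u^4·(1 - u)^4 du].
An antiderivative of u^4·(1 - u)^4 is u^5·(70·u^4 - 315·u^3 + 540·u^2 - 420·u + 126)/630; evaluating from 1/3 to 11/12 gives ≈ 0.00135678, while the full integral is 1/630.
This works out to P = 0.85477.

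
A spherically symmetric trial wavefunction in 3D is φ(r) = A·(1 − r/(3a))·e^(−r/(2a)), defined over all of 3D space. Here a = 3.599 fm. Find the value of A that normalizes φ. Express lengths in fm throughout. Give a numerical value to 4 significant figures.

A ≈ 0.05060 fm^(-3/2)

We need A² ∫|f|² 4πr² dr = 1, taking the integral from 0 to ∞.
In 3D with spherical symmetry the volume element is 4πr² dr.
Using ∫₀^∞ rⁿ e^(−αr) dr = n!/αⁿ⁺¹, with φ = A·(1 − r/(3a))·e^(−r/(2a)), the integral evaluates to A²·[8·π·a^3/3].
Setting this equal to 1 gives A² = 1/(8·π·a^3/3).
Substituting a = 3.599 gives A² = 0.0025606, so A = 0.050602.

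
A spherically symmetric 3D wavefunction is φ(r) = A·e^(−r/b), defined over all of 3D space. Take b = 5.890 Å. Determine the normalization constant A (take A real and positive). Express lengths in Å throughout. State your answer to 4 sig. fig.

A ≈ 0.03947 Å^(-3/2)

The normalization condition is ∫|φ|² 4πr² dr = 1 from 0 to ∞.
(Spherical symmetry: dV = 4πr² dr.)
With ∫₀^∞ r^2 e^(−αr) dr = 2!/α^3, ∫|φ|² 4πr² dr = A²·(π·b^3).
So A² = (π·b^3)^(−1).
With b = 5.890: A² = 0.0015578 and A = 0.039469.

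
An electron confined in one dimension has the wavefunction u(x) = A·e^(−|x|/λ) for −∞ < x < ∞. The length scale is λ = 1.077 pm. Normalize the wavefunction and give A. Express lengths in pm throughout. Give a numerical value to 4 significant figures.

A ≈ 0.9636 pm^(-1/2)

Require ∫ |u|² dx = 1 over the whole domain.
∫|u|² dx = A²·(λ).
Substituting λ = 1.077 gives A² = 0.92851, so A = 0.96359.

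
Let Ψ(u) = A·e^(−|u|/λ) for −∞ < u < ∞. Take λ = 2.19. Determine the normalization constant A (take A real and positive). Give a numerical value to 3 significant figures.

We need A² ∫|f|² du = 1, taking the integral from −∞ to ∞.
Recall ∫₀^∞ u^m e^(−u/β) du = m!·β^(m+1), carrying out the integral gives A² · λ.
So A² = (λ)^(−1).
Substituting λ = 2.19 gives A² = 0.4566, so A = 0.6757.

A ≈ 0.676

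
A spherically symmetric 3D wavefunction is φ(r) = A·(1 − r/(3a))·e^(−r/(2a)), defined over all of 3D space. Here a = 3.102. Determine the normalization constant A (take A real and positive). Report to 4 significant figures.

A ≈ 0.06324

We need A² ∫|f|² 4πr² dr = 1, taking the integral from 0 to ∞.
In 3D with spherical symmetry the volume element is 4πr² dr.
With φ = A·(1 − r/(3a))·e^(−r/(2a)), the integral evaluates to A²·[8·π·a^3/3].
Hence A² = 1/[8·π·a^3/3].
Substituting a = 3.102 gives A² = 0.0039990, so A = 0.063238.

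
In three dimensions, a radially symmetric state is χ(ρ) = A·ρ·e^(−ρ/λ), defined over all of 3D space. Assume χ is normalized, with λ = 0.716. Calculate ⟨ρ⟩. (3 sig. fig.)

⟨ρ⟩ ≈ 1.79

The expectation value is the |χ|²-weighted average of ρ: ∫ ρ|χ|² 4πρ² dρ.
Recall ∫₀^∞ ρ^m e^(−ρ/β) dρ = m!·β^(m+1), since the A² factors cancel between numerator and denominator, ⟨ρ⟩ = 5·λ/2.
Putting λ = 0.716 gives 1.790.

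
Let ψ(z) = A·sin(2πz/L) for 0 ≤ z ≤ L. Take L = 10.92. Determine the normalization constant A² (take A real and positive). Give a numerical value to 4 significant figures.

We need A² ∫|f|² dz = 1, taking the integral from 0 to L.
∫|ψ|² dz = A²·(L/2).
With L = 10.92: A² = 0.18315 and A = 0.42796.

A^2 ≈ 0.1832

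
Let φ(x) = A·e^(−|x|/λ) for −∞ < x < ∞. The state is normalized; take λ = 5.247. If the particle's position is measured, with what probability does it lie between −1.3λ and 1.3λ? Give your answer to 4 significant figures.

P ≈ 0.9257

P = ∫_{−1.3λ}^{1.3λ} |φ(x)|² dx.
With A² fixed by ∫|φ|² = 1, i.e. A² = (λ)^(−1), substitute and integrate.
By symmetry take twice the x ≥ 0 contribution in numerator and denominator; the 2's cancel. In terms of u = x/λ (A² and the length scale cancel between numerator and denominator), P = [∫_{0}^{1.3} e^(-2·u) du] / [∫_{0}^{∞} e^(-2·u) du].
An antiderivative of e^(-2·u) is -e^(-2·u)/2; evaluating from 0 to 1.3 gives 1/2 - e^(-13/5)/2, while the full integral is 1/2.
Taking the ratio, P = 0.92573.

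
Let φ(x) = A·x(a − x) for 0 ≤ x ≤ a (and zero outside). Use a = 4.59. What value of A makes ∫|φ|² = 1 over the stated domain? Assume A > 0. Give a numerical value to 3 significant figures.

A ≈ 0.121

Require ∫ |φ|² dx = 1 over the whole domain.
Expanding the polynomial and integrating term by term, carrying out the integral gives A² · a^5/30.
Hence A² = 1/[a^5/30].
With a = 4.59: A² = 0.01473 and A = 0.1213.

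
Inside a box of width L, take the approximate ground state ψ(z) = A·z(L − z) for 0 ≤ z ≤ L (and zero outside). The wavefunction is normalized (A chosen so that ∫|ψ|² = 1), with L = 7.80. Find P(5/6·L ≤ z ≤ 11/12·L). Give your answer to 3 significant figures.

The probability is P = ∫ |ψ|² dz over [5/6·L, 11/12·L].
The normalization integral ∫|ψ|²dz over the whole domain equals L^5/30·A², and A² cancels in the ratio.
Substituting u = z/L, A² and the length scale cancel in the ratio: P = ∫_{5/6}^{11/12} u^2·(1 - u)^2 du / ∫_{0}^{1} u^2·(1 - u)^2 du.
Using ∫ u^2·(1 - u)^2 du = u^3·(6·u^2 - 15·u + 10)/30, the numerator is ≈ 0.0010135 and the denominator is 1/30.
This works out to P = 0.03041.

P ≈ 0.0304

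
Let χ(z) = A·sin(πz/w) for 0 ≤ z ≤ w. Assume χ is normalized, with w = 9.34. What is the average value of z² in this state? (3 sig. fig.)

By definition ⟨z²⟩ = ∫ z^2 |χ(z)|² dz.
Evaluating both integrals, ⟨z²⟩ = -w^2/(2·π^2) + w^2/3.
Putting w = 9.34 gives 24.66.

⟨z^2⟩ ≈ 24.7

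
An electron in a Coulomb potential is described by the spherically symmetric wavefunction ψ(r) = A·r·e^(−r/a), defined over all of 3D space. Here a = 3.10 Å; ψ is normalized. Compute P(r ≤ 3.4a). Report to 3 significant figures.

P ≈ 0.808

With dV = 4πr²dr, the probability is ∫|ψ|² dV over r ≤ 3.4a.
Normalization gives A² = 1/(3·π·a^5).
Substituting u = r/a, A², 4π and the length scale all cancel in the ratio: P = ∫_{0}^{3.4} u^4·e^(-2·u) du / ∫_{0}^{∞} u^4·e^(-2·u) du.
With ∫ u^4·e^(-2·u) du = -(u^4/2 + u^3 + 3·u^2/2 + 3·u/2 + 3/4)·e^(-2·u) + C, the region integral is ≈ 0.60598 and the full one is 3/4.
This evaluates to P = 0.8080.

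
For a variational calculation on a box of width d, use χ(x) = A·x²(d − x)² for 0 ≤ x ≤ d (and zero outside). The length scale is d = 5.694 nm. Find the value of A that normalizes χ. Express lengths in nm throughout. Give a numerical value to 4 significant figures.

A ≈ 0.01001 nm^(-9/2)

We need A² ∫|f|² dx = 1, taking the integral from 0 to d.
Expanding the polynomial and integrating term by term, ∫|χ|² dx = A²·(d^9/630).
Hence A² = 1/[d^9/630].
Plugging in d = 5.694 yields A = 0.010007.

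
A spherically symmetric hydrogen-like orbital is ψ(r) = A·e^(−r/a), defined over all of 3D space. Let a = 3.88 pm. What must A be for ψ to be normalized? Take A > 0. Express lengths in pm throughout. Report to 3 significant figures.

A ≈ 0.0738 pm^(-3/2)

Normalization requires ∫|ψ|² 4πr² dr = 1, integrated from 0 to ∞.
The angular integral contributes 4π, leaving ∫₀^∞ r²|ψ|² dr.
Using ∫₀^∞ rⁿ e^(−αr) dr = n!/αⁿ⁺¹, ∫|ψ|² 4πr² dr = A²·(π·a^3).
With a = 3.88: A² = 0.005449 and A = 0.07382.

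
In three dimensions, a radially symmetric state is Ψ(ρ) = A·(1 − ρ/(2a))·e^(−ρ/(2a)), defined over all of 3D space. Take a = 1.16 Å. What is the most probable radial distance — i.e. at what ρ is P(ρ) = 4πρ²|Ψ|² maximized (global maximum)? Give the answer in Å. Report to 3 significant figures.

ρ ≈ 6.07 Å

Differentiate P(ρ) = 4πρ²|Ψ|² with respect to ρ and set to zero.
Solving yields ρ = a·(√(5) + 3).
With a = 1.16, the most probable radial distance is 6.074 Å.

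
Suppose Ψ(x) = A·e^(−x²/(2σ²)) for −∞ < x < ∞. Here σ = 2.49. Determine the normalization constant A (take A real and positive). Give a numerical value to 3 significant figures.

Normalization requires ∫|Ψ|² dx = 1, integrated from −∞ to ∞.
The integral (without the A² prefactor) comes out to √(π)·σ.
Plugging in σ = 2.49 yields A = 0.4760.

A ≈ 0.476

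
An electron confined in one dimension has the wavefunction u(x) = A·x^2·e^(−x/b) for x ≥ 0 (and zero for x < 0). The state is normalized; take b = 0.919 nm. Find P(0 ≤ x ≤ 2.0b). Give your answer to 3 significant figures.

P = ∫_{0}^{2.0b} |u(x)|² dx.
Since A² = 1/(3·b^5/4), this is the region integral divided by the full normalization integral.
Substituting t = x/b, A² and the length scale cancel in the ratio: P = ∫_{0}^{2.0} t^4·e^(-2·t) dt / ∫_{0}^{∞} t^4·e^(-2·t) dt.
Using ∫ t^4·e^(-2·t) dt = -(t^4/2 + t^3 + 3·t^2/2 + 3·t/2 + 3/4)·e^(-2·t), the numerator is 3/4 - 103·e^(-4)/4 and the denominator is 3/4.
This works out to P = 0.3712.

P ≈ 0.371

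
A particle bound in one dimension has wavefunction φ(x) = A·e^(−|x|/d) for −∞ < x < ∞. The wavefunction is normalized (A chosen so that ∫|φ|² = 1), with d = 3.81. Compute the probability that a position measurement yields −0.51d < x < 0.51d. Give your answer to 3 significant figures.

P ≈ 0.639

The probability is P = ∫ |φ|² dx over [−0.51d, 0.51d].
With A² fixed by ∫|φ|² = 1, i.e. A² = (d)^(−1), substitute and integrate.
Both integrals are even about x = 0, so only the x ≥ 0 halves are needed (the factors of 2 cancel). Substituting u = x/d, A² and the length scale cancel in the ratio: P = ∫_{0}^{0.51} e^(-2·u) du / ∫_{0}^{∞} e^(-2·u) du.
Using ∫ e^(-2·u) du = -e^(-2·u)/2, the numerator is 1/2 - e^(-51/50)/2 and the denominator is 1/2.
The result is P = 0.6394.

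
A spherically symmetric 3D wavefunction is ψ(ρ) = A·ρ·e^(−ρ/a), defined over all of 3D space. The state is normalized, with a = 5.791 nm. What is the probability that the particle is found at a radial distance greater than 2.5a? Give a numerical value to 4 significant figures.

P ≈ 0.4405

Integrate the radial probability density 4πρ²|ψ|² over ρ > 2.5a.
A² is fixed by ∫₀^∞ 4πρ²|ψ|² dρ = 1, i.e. A² = (3·π·a^5)^(−1).
Let u = ρ/a; then A², 4π and the length scale all cancel, so P = ∫_{2.5}^{∞} u^4·e^(-2·u) du ÷ ∫_{0}^{∞} u^4·e^(-2·u) du.
With ∫ u^4·e^(-2·u) du = -(u^4/2 + u^3 + 3·u^2/2 + 3·u/2 + 3/4)·e^(-2·u) + C, the region integral is 1569·e^(-5)/32 and the full one is 3/4.
This evaluates to P = 0.44049.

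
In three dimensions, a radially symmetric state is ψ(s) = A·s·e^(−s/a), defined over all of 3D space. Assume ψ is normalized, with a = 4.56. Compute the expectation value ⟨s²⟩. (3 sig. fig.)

⟨s^2⟩ ≈ 156

The expectation value is the |ψ|²-weighted average of s^2: ∫ s^2|ψ|² 4πs² ds.
Recall ∫₀^∞ s^m e^(−s/β) ds = m!·β^(m+1), since the A² factors cancel between numerator and denominator, ⟨s²⟩ = 15·a^2/2.
With a = 4.56, ⟨s^2⟩ = 156.0.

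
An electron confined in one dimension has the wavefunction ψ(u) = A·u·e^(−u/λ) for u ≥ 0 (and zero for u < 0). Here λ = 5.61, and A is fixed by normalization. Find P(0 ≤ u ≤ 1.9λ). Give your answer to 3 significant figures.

|ψ|² is the probability density, so P = ∫_{0}^{1.9λ} |ψ|² du.
The normalization integral ∫|ψ|²du over the whole domain equals λ^3/4·A², and A² cancels in the ratio.
Substituting t = u/λ, A² and the length scale cancel in the ratio: P = ∫_{0}^{1.9} t^2·e^(-2·t) dt / ∫_{0}^{∞} t^2·e^(-2·t) dt.
Using ∫ t^2·e^(-2·t) dt = -(2·t^2 + 2·t + 1)·e^(-2·t)/4, the numerator is 1/4 - 601·e^(-19/5)/200 and the denominator is 1/4.
The result is P = 0.7311.

P ≈ 0.731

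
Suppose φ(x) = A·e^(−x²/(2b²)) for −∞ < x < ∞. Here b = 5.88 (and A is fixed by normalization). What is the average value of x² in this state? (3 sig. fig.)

⟨x^2⟩ ≈ 17.3

By definition ⟨x²⟩ = ∫ x^2 |φ(x)|² dx.
The ratio of the moment integral to the normalization integral gives ⟨x²⟩ = b^2/2.
Putting b = 5.88 gives 17.29.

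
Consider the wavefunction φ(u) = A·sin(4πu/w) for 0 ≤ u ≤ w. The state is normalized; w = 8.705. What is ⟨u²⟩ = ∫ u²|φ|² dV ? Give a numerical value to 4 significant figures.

⟨u²⟩ = ∫ u^2 |φ|² du over the full domain.
With ∫₀^w sin²(nπu/w) du = w/2, evaluating both integrals, ⟨u²⟩ = -w^2/(32·π^2) + w^2/3.
With w = 8.705, ⟨u^2⟩ = 25.019.

⟨u^2⟩ ≈ 25.02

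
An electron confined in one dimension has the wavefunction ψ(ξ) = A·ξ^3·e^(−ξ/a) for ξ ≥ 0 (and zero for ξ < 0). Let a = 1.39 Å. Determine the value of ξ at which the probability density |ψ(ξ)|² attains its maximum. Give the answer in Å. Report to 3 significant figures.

ξ ≈ 4.17 Å

The maximum of |ψ(ξ)|² occurs where its derivative vanishes.
This gives ξ = 3·a.
With a = 1.39, the most probable position is 4.170 Å.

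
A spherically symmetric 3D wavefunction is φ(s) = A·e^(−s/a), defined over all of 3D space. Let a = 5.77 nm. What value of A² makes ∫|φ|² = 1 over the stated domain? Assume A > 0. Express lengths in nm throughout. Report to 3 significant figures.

A^2 ≈ 0.00166 nm^(-3)

Require ∫ |φ|² 4πs² ds = 1 over the whole domain.
The angular integral contributes 4π, leaving ∫₀^∞ s²|φ|² ds.
Carrying out the integral gives A² · π·a^3.
Setting this equal to 1 gives A² = 1/(π·a^3).
Substituting a = 5.77 gives A² = 0.001657, so A = 0.04071.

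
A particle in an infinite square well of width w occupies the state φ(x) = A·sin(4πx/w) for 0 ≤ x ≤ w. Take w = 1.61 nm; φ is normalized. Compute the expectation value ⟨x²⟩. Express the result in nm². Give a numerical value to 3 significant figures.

⟨x^2⟩ ≈ 0.856 nm^2

⟨x²⟩ = ∫ x^2 |φ|² dx over the full domain.
Using sin²θ = (1 − cos 2θ)/2, evaluating both integrals, ⟨x²⟩ = -w^2/(32·π^2) + w^2/3.
Putting w = 1.61 gives 0.8558.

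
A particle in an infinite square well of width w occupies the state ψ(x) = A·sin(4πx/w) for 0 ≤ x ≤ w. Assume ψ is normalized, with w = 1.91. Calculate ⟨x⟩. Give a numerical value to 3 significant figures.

By definition ⟨x⟩ = ∫ x |ψ(x)|² dx.
With ∫₀^w sin²(nπx/w) dx = w/2, evaluating both integrals, ⟨x⟩ = w/2.
With w = 1.91, ⟨x⟩ = 0.9550.

⟨x⟩ ≈ 0.955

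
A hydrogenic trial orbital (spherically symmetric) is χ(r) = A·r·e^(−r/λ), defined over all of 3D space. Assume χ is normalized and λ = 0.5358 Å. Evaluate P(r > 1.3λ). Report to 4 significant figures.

P = ∫ |χ|² 4πr² dr over r > 1.3λ.
A² is fixed by ∫₀^∞ 4πr²|χ|² dr = 1, i.e. A² = (3·π·λ^5)^(−1).
Let u = r/λ; then A², 4π and the length scale all cancel, so P = ∫_{1.3}^{∞} u^4·e^(-2·u) du ÷ ∫_{0}^{∞} u^4·e^(-2·u) du.
Using ∫ u^4·e^(-2·u) du = -(u^4/2 + u^3 + 3·u^2/2 + 3·u/2 + 3/4)·e^(-2·u), the numerator is ≈ 0.658068 and the denominator is 3/4.
The region integral divided by the full integral gives P = 0.87742.

P ≈ 0.8774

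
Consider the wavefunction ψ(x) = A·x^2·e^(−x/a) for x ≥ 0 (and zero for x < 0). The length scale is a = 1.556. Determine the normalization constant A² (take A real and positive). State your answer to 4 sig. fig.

We need A² ∫|f|² dx = 1, taking the integral from 0 to ∞.
With ∫₀^∞ x^4 e^(−αx) dx = 4!/α^5, carrying out the integral gives A² · 3·a^5/4.
Setting this equal to 1 gives A² = 1/(3·a^5/4).
Plugging in a = 1.556 yields A = 0.38234.

A^2 ≈ 0.1462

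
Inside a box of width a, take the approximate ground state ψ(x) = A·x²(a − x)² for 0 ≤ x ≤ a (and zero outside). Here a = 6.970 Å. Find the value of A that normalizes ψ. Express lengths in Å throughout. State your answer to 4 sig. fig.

We need A² ∫|f|² dx = 1, taking the integral from 0 to a.
Expanding the polynomial and integrating term by term, carrying out the integral gives A² · a^9/630.
Hence A² = 1/[a^9/630].
With a = 6.970: A² = 0.000016227 and A = 0.0040283.

A ≈ 0.004028 Å^(-9/2)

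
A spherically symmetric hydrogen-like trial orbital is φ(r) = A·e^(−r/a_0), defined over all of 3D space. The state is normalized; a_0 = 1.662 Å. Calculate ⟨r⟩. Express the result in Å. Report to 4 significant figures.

By definition ⟨r⟩ = ∫ r |φ(r)|² 4πr² dr.
Since the A² factors cancel between numerator and denominator, ⟨r⟩ = 3·a_0/2.
With a_0 = 1.662, ⟨r⟩ = 2.4930.

⟨r⟩ ≈ 2.493 Å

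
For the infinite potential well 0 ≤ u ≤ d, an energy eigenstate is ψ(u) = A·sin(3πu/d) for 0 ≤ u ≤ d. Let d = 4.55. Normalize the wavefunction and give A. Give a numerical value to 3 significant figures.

Require ∫ |ψ|² du = 1 over the whole domain.
∫|ψ|² du = A²·(d/2).
Setting this equal to 1 gives A² = 1/(d/2).
With d = 4.55: A² = 0.4396 and A = 0.6630.

A ≈ 0.663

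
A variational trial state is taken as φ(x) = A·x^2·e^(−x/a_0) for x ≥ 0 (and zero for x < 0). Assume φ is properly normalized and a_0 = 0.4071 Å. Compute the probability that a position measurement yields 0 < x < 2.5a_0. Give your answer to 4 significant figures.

P ≈ 0.5595

The probability is P = ∫ |φ|² dx over [0, 2.5a_0].
The normalization integral ∫|φ|²dx over the whole domain equals 3·a_0^5/4·A², and A² cancels in the ratio.
In terms of u = x/a_0 (A² and the length scale cancel between numerator and denominator), P = [∫_{0}^{2.5} u^4·e^(-2·u) du] / [∫_{0}^{∞} u^4·e^(-2·u) du].
An antiderivative of u^4·e^(-2·u) is -(u^4/2 + u^3 + 3·u^2/2 + 3·u/2 + 3/4)·e^(-2·u); evaluating from 0 to 2.5 gives 3/4 - 1569·e^(-5)/32, while the full integral is 3/4.
This works out to P = 0.55951.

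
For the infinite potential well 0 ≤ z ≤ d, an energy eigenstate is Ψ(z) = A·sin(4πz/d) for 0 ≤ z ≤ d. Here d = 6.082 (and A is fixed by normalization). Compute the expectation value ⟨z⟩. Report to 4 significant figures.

⟨z⟩ ≈ 3.041

The expectation value is the |Ψ|²-weighted average of z: ∫ z|Ψ|² dz.
Using sin²θ = (1 − cos 2θ)/2, the ratio of the moment integral to the normalization integral gives ⟨z⟩ = d/2.
With d = 6.082, ⟨z⟩ = 3.0410.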